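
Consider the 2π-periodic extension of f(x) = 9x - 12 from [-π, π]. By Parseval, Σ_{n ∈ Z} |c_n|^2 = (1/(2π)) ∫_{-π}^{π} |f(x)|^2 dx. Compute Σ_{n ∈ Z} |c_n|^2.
Σ |c_n|^2 = 27π^2 + 144

Expand and integrate term by term over [-π, π]:
  ∫ (9x)^2 dx = 81·(2π^3/3); ∫ 2·9·(-12)·x dx = 0 (odd integrand); ∫ (-12)^2 dx = 144·2π.
So (1/(2π)) ∫_{-π}^{π} (9x - 12)^2 dx = 81π^2/3 + 144 = 27π^2 + 144.
Parseval ⇒ Σ |c_n|^2 = 27π^2 + 144.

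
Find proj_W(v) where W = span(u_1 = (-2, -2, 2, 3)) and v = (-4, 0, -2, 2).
proj_W(v) = (-20/21, -20/21, 20/21, 10/7)

Set up U = [u_1 | ... | u_1] ∈ R^(4×1). The projector onto W = col(U) is P = U (U^T U)^(-1) U^T.
Compute U^T U =
  [21],
and U^T v = (10).
Solve U^T U · c = U^T v for the coefficients: c = (10/21). The projection is proj_W(v) = U c.
Check: (v - proj_W(v)) · u_1 = 0  (should be 0).
Result: proj_W(v) = (-20/21, -20/21, 20/21, 10/7).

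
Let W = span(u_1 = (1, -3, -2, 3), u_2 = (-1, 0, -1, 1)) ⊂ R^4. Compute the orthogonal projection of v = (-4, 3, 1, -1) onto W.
proj_W(v) = (-180/53, 186/53, 6/53, -68/53)

Set up U = [u_1 | ... | u_2] ∈ R^(4×2). The projector onto W = col(U) is P = U (U^T U)^(-1) U^T.
Compute U^T U =
  [23, 4]
  [4, 3],
and U^T v = (-18, 2).
Solve U^T U · c = U^T v for the coefficients: c = (-62/53, 118/53). The projection is proj_W(v) = U c.
Check: (v - proj_W(v)) · u_1 = 0  (should be 0).
Check: (v - proj_W(v)) · u_2 = 0  (should be 0).
Result: proj_W(v) = (-180/53, 186/53, 6/53, -68/53).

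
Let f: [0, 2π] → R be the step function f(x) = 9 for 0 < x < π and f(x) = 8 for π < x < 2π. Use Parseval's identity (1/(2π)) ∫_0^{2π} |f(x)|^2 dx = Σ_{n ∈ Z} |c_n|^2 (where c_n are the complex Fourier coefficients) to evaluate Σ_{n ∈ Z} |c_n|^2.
Σ |c_n|^2 = 145/2

Parseval equates the L^2 energy of f (normalised by 1/(2π)) with the ℓ^2 sum of its Fourier coefficients: (1/(2π)) ∫_0^{2π} |f|^2 = Σ |c_n|^2.
Compute the left side: (1/(2π)) [∫_0^π 9^2 dx + ∫_π^{2π} 8^2 dx] = (1/(2π)) · (81π + 64π) = (81 + 64)/2 = 145/2.
So Σ_{n ∈ Z} |c_n|^2 = 145/2.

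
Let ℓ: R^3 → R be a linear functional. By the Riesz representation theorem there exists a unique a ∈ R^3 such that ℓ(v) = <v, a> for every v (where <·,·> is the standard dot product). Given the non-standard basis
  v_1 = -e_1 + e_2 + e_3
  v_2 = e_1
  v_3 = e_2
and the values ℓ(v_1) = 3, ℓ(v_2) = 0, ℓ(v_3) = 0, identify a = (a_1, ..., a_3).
a = (0, 0, 3)

Write a = (a_1, ..., a_3) in the standard basis. For each basis vector v_i, ℓ(v_i) = <v_i, a> is a linear equation in the a_j's. Collect the n equations into a matrix system V a = ℓ, where row i of V is v_i (expressed in the standard basis). Since V is invertible (lower-triangular with 1s on the diagonal, up to permutation), solve by back-substitution:
  V =
[[-1, 1, 1],
 [1, 0, 0],
 [0, 1, 0]]
  V a = (3, 0, 0)
Solving gives a = (0, 0, 3).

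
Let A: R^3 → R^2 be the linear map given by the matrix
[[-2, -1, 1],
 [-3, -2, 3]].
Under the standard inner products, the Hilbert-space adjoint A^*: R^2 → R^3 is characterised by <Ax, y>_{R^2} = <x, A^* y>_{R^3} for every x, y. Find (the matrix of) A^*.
A^* = A^T =
[[-2, -3],
 [-1, -2],
 [1, 3]]

For real matrices with standard dot products, the defining identity <Ax, y> = <x, A^* y> gives (Ax)^T y = x^T (A^*) y, i.e. x^T A^T y = x^T (A^*) y. Since this holds for all x, y, we must have A^* = A^T. Therefore
A^* =
[[-2, -3],
 [-1, -2],
 [1, 3]].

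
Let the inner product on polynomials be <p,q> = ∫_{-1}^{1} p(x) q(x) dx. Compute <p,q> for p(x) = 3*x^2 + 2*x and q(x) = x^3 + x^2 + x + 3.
<p,q> = 28/3

Expand the product: p(x)·q(x) = 3*x^5 + 5*x^4 + 5*x^3 + 11*x^2 + 6*x.
∫_{-1}^{1} of each monomial x^k gives [2/(k+1) if k even, 0 if k odd]. Integrating term-by-term (or equivalently evaluating the antiderivative F(x) = x^6/2 + x^5 + 5*x^4/4 + 11*x^3/3 + 3*x^2 at the endpoints):
  F(1) − F(−1) = 113/12 − (1/12) = 28/3.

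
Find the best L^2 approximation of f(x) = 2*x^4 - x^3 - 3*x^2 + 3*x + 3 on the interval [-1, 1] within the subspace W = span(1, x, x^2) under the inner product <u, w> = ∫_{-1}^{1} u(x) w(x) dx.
g(x) = -9*x^2/7 + 12*x/5 + 99/35

The best approximation g ∈ W is the orthogonal projection of f onto W. Writing g = a_0 + a_1 x + a_2 x^2, the coefficients solve the normal equations G · a = b where
  G_{ij} = <φ_i, φ_j> and b_i = <f, φ_i>, with φ_0 = 1, φ_1 = x, φ_2 = x^2.
G =
  [2, 0, 2/3]
  [0, 2/3, 0]
  [2/3, 0, 2/5],
b = (24/5, 8/5, 48/35).
Solving gives a_0 = 99/35, a_1 = 12/5, a_2 = -9/7, so
  g(x) = -9*x^2/7 + 12*x/5 + 99/35.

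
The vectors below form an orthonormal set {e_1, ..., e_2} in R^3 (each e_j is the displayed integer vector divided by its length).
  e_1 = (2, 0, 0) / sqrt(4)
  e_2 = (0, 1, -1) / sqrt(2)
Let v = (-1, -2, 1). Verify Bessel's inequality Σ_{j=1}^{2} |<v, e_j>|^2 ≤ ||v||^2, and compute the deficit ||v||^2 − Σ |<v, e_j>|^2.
Σ |<v, e_j>|^2 = 11/2; ||v||^2 = 6; deficit = 1/2

Write each e_j = u_j / sqrt(<u_j, u_j>) where u_j is the displayed integer vector. Then <v, e_j> = <v, u_j> / sqrt(<u_j, u_j>), so |<v, e_j>|^2 = <v, u_j>^2 / <u_j, u_j>.
Coefficients: <v, e_1> = -2/sqrt(4), <v, e_2> = -3/sqrt(2).
Square and sum: Σ |<v, e_j>|^2 = 11/2.
Compute ||v||^2 = v·v = 6.
Deficit = 6 − 11/2 = 1/2 ≥ 0, confirming Bessel's inequality. (The deficit equals ||v − Σ <v,e_j> e_j||^2, the squared distance from v to span{e_j}.)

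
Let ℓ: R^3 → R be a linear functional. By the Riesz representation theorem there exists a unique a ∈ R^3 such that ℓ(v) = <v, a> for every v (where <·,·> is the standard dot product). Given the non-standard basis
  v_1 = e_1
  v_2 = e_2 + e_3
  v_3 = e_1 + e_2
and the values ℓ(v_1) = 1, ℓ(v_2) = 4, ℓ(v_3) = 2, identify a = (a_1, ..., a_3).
a = (1, 1, 3)

Write a = (a_1, ..., a_3) in the standard basis. For each basis vector v_i, ℓ(v_i) = <v_i, a> is a linear equation in the a_j's. Collect the n equations into a matrix system V a = ℓ, where row i of V is v_i (expressed in the standard basis). Since V is invertible (lower-triangular with 1s on the diagonal, up to permutation), solve by back-substitution:
  V =
[[1, 0, 0],
 [0, 1, 1],
 [1, 1, 0]]
  V a = (1, 4, 2)
Solving gives a = (1, 1, 3).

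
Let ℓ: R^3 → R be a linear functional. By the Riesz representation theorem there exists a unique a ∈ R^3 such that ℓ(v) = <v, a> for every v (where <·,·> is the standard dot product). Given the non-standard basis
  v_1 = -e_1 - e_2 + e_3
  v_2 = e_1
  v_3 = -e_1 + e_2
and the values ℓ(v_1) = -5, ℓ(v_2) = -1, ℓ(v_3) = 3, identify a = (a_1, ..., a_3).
a = (-1, 2, -4)

Write a = (a_1, ..., a_3) in the standard basis. For each basis vector v_i, ℓ(v_i) = <v_i, a> is a linear equation in the a_j's. Collect the n equations into a matrix system V a = ℓ, where row i of V is v_i (expressed in the standard basis). Since V is invertible (lower-triangular with 1s on the diagonal, up to permutation), solve by back-substitution:
  V =
[[-1, -1, 1],
 [1, 0, 0],
 [-1, 1, 0]]
  V a = (-5, -1, 3)
Solving gives a = (-1, 2, -4).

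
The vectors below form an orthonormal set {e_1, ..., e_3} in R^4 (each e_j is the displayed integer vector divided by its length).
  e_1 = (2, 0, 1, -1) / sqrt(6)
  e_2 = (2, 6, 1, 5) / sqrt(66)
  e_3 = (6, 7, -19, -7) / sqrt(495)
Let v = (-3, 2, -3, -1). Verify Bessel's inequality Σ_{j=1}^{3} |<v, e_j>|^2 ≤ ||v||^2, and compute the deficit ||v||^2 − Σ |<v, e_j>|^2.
Σ |<v, e_j>|^2 = 18; ||v||^2 = 23; deficit = 5

Write each e_j = u_j / sqrt(<u_j, u_j>) where u_j is the displayed integer vector. Then <v, e_j> = <v, u_j> / sqrt(<u_j, u_j>), so |<v, e_j>|^2 = <v, u_j>^2 / <u_j, u_j>.
Coefficients: <v, e_1> = -8/sqrt(6), <v, e_2> = -2/sqrt(66), <v, e_3> = 60/sqrt(495).
Square and sum: Σ |<v, e_j>|^2 = 18.
Compute ||v||^2 = v·v = 23.
Deficit = 23 − 18 = 5 ≥ 0, confirming Bessel's inequality. (The deficit equals ||v − Σ <v,e_j> e_j||^2, the squared distance from v to span{e_j}.)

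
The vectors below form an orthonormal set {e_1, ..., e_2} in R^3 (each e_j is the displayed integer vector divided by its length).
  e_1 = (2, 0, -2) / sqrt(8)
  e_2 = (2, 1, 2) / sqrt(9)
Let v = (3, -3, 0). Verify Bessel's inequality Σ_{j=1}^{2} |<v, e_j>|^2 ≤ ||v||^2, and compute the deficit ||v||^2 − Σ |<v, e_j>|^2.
Σ |<v, e_j>|^2 = 11/2; ||v||^2 = 18; deficit = 25/2

Write each e_j = u_j / sqrt(<u_j, u_j>) where u_j is the displayed integer vector. Then <v, e_j> = <v, u_j> / sqrt(<u_j, u_j>), so |<v, e_j>|^2 = <v, u_j>^2 / <u_j, u_j>.
Coefficients: <v, e_1> = 6/sqrt(8), <v, e_2> = 3/sqrt(9).
Square and sum: Σ |<v, e_j>|^2 = 11/2.
Compute ||v||^2 = v·v = 18.
Deficit = 18 − 11/2 = 25/2 ≥ 0, confirming Bessel's inequality. (The deficit equals ||v − Σ <v,e_j> e_j||^2, the squared distance from v to span{e_j}.)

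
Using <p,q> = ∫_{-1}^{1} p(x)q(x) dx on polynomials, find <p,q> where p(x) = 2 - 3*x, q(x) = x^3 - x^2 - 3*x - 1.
<p,q> = -8/15

Expand the product: p(x)·q(x) = -3*x^4 + 5*x^3 + 7*x^2 - 3*x - 2.
∫_{-1}^{1} of each monomial x^k gives [2/(k+1) if k even, 0 if k odd]. Integrating term-by-term (or equivalently evaluating the antiderivative F(x) = -3*x^5/5 + 5*x^4/4 + 7*x^3/3 - 3*x^2/2 - 2*x at the endpoints):
  F(1) − F(−1) = -31/60 − (1/60) = -8/15.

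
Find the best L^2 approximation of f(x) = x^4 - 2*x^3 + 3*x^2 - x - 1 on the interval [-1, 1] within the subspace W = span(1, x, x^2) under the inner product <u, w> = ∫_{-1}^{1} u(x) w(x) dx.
g(x) = 27*x^2/7 - 11*x/5 - 38/35

The best approximation g ∈ W is the orthogonal projection of f onto W. Writing g = a_0 + a_1 x + a_2 x^2, the coefficients solve the normal equations G · a = b where
  G_{ij} = <φ_i, φ_j> and b_i = <f, φ_i>, with φ_0 = 1, φ_1 = x, φ_2 = x^2.
G =
  [2, 0, 2/3]
  [0, 2/3, 0]
  [2/3, 0, 2/5],
b = (2/5, -22/15, 86/105).
Solving gives a_0 = -38/35, a_1 = -11/5, a_2 = 27/7, so
  g(x) = 27*x^2/7 - 11*x/5 - 38/35.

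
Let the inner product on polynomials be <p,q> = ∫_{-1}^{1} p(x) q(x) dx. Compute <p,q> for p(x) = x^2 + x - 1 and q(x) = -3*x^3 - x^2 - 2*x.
<p,q> = -34/15

Expand the product: p(x)·q(x) = -3*x^5 - 4*x^4 - x^2 + 2*x.
∫_{-1}^{1} of each monomial x^k gives [2/(k+1) if k even, 0 if k odd]. Integrating term-by-term (or equivalently evaluating the antiderivative F(x) = -x^6/2 - 4*x^5/5 - x^3/3 + x^2 at the endpoints):
  F(1) − F(−1) = -19/30 − (49/30) = -34/15.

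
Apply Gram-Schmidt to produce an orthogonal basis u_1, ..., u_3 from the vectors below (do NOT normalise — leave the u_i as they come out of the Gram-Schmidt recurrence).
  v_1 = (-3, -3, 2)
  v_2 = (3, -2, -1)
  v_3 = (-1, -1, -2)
Orthogonal basis:
  u_1 = (-3, -3, 2)
  u_2 = (51/22, -59/22, -6/11)
  u_3 = (-280/283, -120/283, -600/283)

Apply the Gram-Schmidt recurrence
  u_1 = v_1
  u_i = v_i − Σ_{j<i} ((v_i · u_j) / (u_j · u_j)) · u_j.

Step by step this gives:
  u_1 = (-3, -3, 2)
  u_2 = (51/22, -59/22, -6/11)
  u_3 = (-280/283, -120/283, -600/283)

Orthogonality check:
  u_2 · u_1 = 0 (should be 0)
  u_3 · u_1 = 0 (should be 0)
  u_3 · u_2 = 0 (should be 0)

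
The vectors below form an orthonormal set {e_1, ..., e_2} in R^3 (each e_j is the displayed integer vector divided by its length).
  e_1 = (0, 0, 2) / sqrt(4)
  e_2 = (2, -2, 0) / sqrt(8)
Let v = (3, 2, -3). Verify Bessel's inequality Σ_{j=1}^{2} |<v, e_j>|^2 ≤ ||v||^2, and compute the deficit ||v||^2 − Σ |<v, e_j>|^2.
Σ |<v, e_j>|^2 = 19/2; ||v||^2 = 22; deficit = 25/2

Write each e_j = u_j / sqrt(<u_j, u_j>) where u_j is the displayed integer vector. Then <v, e_j> = <v, u_j> / sqrt(<u_j, u_j>), so |<v, e_j>|^2 = <v, u_j>^2 / <u_j, u_j>.
Coefficients: <v, e_1> = -6/sqrt(4), <v, e_2> = 2/sqrt(8).
Square and sum: Σ |<v, e_j>|^2 = 19/2.
Compute ||v||^2 = v·v = 22.
Deficit = 22 − 19/2 = 25/2 ≥ 0, confirming Bessel's inequality. (The deficit equals ||v − Σ <v,e_j> e_j||^2, the squared distance from v to span{e_j}.)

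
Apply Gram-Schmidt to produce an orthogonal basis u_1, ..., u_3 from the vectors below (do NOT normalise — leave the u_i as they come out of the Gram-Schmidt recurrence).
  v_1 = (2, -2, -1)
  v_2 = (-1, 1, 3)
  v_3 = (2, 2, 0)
Orthogonal basis:
  u_1 = (2, -2, -1)
  u_2 = (5/9, -5/9, 20/9)
  u_3 = (2, 2, 0)

Apply the Gram-Schmidt recurrence
  u_1 = v_1
  u_i = v_i − Σ_{j<i} ((v_i · u_j) / (u_j · u_j)) · u_j.

Step by step this gives:
  u_1 = (2, -2, -1)
  u_2 = (5/9, -5/9, 20/9)
  u_3 = (2, 2, 0)

Orthogonality check:
  u_2 · u_1 = 0 (should be 0)
  u_3 · u_1 = 0 (should be 0)
  u_3 · u_2 = 0 (should be 0)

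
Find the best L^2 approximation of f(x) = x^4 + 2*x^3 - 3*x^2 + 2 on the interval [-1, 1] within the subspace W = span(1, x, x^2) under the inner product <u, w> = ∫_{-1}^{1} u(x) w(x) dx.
g(x) = -15*x^2/7 + 6*x/5 + 67/35

The best approximation g ∈ W is the orthogonal projection of f onto W. Writing g = a_0 + a_1 x + a_2 x^2, the coefficients solve the normal equations G · a = b where
  G_{ij} = <φ_i, φ_j> and b_i = <f, φ_i>, with φ_0 = 1, φ_1 = x, φ_2 = x^2.
G =
  [2, 0, 2/3]
  [0, 2/3, 0]
  [2/3, 0, 2/5],
b = (12/5, 4/5, 44/105).
Solving gives a_0 = 67/35, a_1 = 6/5, a_2 = -15/7, so
  g(x) = -15*x^2/7 + 6*x/5 + 67/35.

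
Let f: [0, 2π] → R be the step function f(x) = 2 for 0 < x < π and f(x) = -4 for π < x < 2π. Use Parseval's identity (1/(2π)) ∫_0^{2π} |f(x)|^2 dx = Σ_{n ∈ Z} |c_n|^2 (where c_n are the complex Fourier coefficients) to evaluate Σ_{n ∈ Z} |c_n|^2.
Σ |c_n|^2 = 10

Parseval equates the L^2 energy of f (normalised by 1/(2π)) with the ℓ^2 sum of its Fourier coefficients: (1/(2π)) ∫_0^{2π} |f|^2 = Σ |c_n|^2.
Compute the left side: (1/(2π)) [∫_0^π 2^2 dx + ∫_π^{2π} (-4)^2 dx] = (1/(2π)) · (4π + 16π) = (4 + 16)/2 = 10.
So Σ_{n ∈ Z} |c_n|^2 = 10.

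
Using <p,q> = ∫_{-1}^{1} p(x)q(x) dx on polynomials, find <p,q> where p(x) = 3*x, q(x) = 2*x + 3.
<p,q> = 4

Expand the product: p(x)·q(x) = 6*x^2 + 9*x.
∫_{-1}^{1} of each monomial x^k gives [2/(k+1) if k even, 0 if k odd]. Integrating term-by-term (or equivalently evaluating the antiderivative F(x) = 2*x^3 + 9*x^2/2 at the endpoints):
  F(1) − F(−1) = 13/2 − (5/2) = 4.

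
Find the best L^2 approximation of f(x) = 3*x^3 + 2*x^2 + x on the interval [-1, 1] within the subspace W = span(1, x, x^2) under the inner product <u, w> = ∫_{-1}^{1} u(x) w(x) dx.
g(x) = 2*x^2 + 14*x/5

The best approximation g ∈ W is the orthogonal projection of f onto W. Writing g = a_0 + a_1 x + a_2 x^2, the coefficients solve the normal equations G · a = b where
  G_{ij} = <φ_i, φ_j> and b_i = <f, φ_i>, with φ_0 = 1, φ_1 = x, φ_2 = x^2.
G =
  [2, 0, 2/3]
  [0, 2/3, 0]
  [2/3, 0, 2/5],
b = (4/3, 28/15, 4/5).
Solving gives a_0 = 0, a_1 = 14/5, a_2 = 2, so
  g(x) = 2*x^2 + 14*x/5.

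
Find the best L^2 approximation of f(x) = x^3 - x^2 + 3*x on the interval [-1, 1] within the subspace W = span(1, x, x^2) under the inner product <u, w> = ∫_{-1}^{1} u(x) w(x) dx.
g(x) = -x^2 + 18*x/5

The best approximation g ∈ W is the orthogonal projection of f onto W. Writing g = a_0 + a_1 x + a_2 x^2, the coefficients solve the normal equations G · a = b where
  G_{ij} = <φ_i, φ_j> and b_i = <f, φ_i>, with φ_0 = 1, φ_1 = x, φ_2 = x^2.
G =
  [2, 0, 2/3]
  [0, 2/3, 0]
  [2/3, 0, 2/5],
b = (-2/3, 12/5, -2/5).
Solving gives a_0 = 0, a_1 = 18/5, a_2 = -1, so
  g(x) = -x^2 + 18*x/5.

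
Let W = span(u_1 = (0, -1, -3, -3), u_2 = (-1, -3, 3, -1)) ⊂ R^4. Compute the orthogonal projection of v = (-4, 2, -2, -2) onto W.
proj_W(v) = (12/53, 10/53, -114/53, -66/53)

Set up U = [u_1 | ... | u_2] ∈ R^(4×2). The projector onto W = col(U) is P = U (U^T U)^(-1) U^T.
Compute U^T U =
  [19, -3]
  [-3, 20],
and U^T v = (10, -6).
Solve U^T U · c = U^T v for the coefficients: c = (26/53, -12/53). The projection is proj_W(v) = U c.
Check: (v - proj_W(v)) · u_1 = 0  (should be 0).
Check: (v - proj_W(v)) · u_2 = 0  (should be 0).
Result: proj_W(v) = (12/53, 10/53, -114/53, -66/53).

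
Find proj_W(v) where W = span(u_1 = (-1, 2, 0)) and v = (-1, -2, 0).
proj_W(v) = (3/5, -6/5, 0)

Set up U = [u_1 | ... | u_1] ∈ R^(3×1). The projector onto W = col(U) is P = U (U^T U)^(-1) U^T.
Compute U^T U =
  [5],
and U^T v = (-3).
Solve U^T U · c = U^T v for the coefficients: c = (-3/5). The projection is proj_W(v) = U c.
Check: (v - proj_W(v)) · u_1 = 0  (should be 0).
Result: proj_W(v) = (3/5, -6/5, 0).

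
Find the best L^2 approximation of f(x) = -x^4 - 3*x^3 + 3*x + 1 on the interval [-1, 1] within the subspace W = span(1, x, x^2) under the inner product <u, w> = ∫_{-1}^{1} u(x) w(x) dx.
g(x) = -6*x^2/7 + 6*x/5 + 38/35

The best approximation g ∈ W is the orthogonal projection of f onto W. Writing g = a_0 + a_1 x + a_2 x^2, the coefficients solve the normal equations G · a = b where
  G_{ij} = <φ_i, φ_j> and b_i = <f, φ_i>, with φ_0 = 1, φ_1 = x, φ_2 = x^2.
G =
  [2, 0, 2/3]
  [0, 2/3, 0]
  [2/3, 0, 2/5],
b = (8/5, 4/5, 8/21).
Solving gives a_0 = 38/35, a_1 = 6/5, a_2 = -6/7, so
  g(x) = -6*x^2/7 + 6*x/5 + 38/35.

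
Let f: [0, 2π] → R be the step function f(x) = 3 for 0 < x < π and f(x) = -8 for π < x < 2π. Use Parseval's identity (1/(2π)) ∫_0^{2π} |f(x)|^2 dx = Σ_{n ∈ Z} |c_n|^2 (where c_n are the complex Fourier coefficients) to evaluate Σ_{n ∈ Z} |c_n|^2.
Σ |c_n|^2 = 73/2

Parseval equates the L^2 energy of f (normalised by 1/(2π)) with the ℓ^2 sum of its Fourier coefficients: (1/(2π)) ∫_0^{2π} |f|^2 = Σ |c_n|^2.
Compute the left side: (1/(2π)) [∫_0^π 3^2 dx + ∫_π^{2π} (-8)^2 dx] = (1/(2π)) · (9π + 64π) = (9 + 64)/2 = 73/2.
So Σ_{n ∈ Z} |c_n|^2 = 73/2.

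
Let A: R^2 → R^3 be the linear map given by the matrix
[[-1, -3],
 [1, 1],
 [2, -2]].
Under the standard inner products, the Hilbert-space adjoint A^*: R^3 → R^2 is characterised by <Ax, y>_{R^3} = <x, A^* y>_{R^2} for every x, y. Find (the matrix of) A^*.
A^* = A^T =
[[-1, 1, 2],
 [-3, 1, -2]]

For real matrices with standard dot products, the defining identity <Ax, y> = <x, A^* y> gives (Ax)^T y = x^T (A^*) y, i.e. x^T A^T y = x^T (A^*) y. Since this holds for all x, y, we must have A^* = A^T. Therefore
A^* =
[[-1, 1, 2],
 [-3, 1, -2]].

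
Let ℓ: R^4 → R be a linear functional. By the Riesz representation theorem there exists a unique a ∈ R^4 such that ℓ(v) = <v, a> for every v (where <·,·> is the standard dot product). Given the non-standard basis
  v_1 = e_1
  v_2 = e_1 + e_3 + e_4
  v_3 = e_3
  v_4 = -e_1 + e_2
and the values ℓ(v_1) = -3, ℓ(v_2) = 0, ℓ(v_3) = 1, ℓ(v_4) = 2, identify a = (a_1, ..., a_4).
a = (-3, -1, 1, 2)

Write a = (a_1, ..., a_4) in the standard basis. For each basis vector v_i, ℓ(v_i) = <v_i, a> is a linear equation in the a_j's. Collect the n equations into a matrix system V a = ℓ, where row i of V is v_i (expressed in the standard basis). Since V is invertible (lower-triangular with 1s on the diagonal, up to permutation), solve by back-substitution:
  V =
[[1, 0, 0, 0],
 [1, 0, 1, 1],
 [0, 0, 1, 0],
 [-1, 1, 0, 0]]
  V a = (-3, 0, 1, 2)
Solving gives a = (-3, -1, 1, 2).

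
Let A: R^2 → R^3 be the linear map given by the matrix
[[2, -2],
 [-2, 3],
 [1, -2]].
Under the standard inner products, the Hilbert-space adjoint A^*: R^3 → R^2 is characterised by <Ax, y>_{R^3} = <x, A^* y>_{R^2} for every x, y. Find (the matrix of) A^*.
A^* = A^T =
[[2, -2, 1],
 [-2, 3, -2]]

For real matrices with standard dot products, the defining identity <Ax, y> = <x, A^* y> gives (Ax)^T y = x^T (A^*) y, i.e. x^T A^T y = x^T (A^*) y. Since this holds for all x, y, we must have A^* = A^T. Therefore
A^* =
[[2, -2, 1],
 [-2, 3, -2]].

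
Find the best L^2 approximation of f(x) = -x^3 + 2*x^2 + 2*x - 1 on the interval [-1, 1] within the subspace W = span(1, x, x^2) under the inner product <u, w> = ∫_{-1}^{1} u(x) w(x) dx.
g(x) = 2*x^2 + 7*x/5 - 1

The best approximation g ∈ W is the orthogonal projection of f onto W. Writing g = a_0 + a_1 x + a_2 x^2, the coefficients solve the normal equations G · a = b where
  G_{ij} = <φ_i, φ_j> and b_i = <f, φ_i>, with φ_0 = 1, φ_1 = x, φ_2 = x^2.
G =
  [2, 0, 2/3]
  [0, 2/3, 0]
  [2/3, 0, 2/5],
b = (-2/3, 14/15, 2/15).
Solving gives a_0 = -1, a_1 = 7/5, a_2 = 2, so
  g(x) = 2*x^2 + 7*x/5 - 1.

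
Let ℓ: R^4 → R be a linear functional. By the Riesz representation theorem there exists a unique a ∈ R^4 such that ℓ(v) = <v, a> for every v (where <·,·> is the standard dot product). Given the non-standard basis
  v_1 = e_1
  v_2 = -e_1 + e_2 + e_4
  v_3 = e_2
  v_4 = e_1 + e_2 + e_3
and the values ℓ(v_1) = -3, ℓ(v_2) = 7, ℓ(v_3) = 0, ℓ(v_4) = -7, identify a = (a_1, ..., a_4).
a = (-3, 0, -4, 4)

Write a = (a_1, ..., a_4) in the standard basis. For each basis vector v_i, ℓ(v_i) = <v_i, a> is a linear equation in the a_j's. Collect the n equations into a matrix system V a = ℓ, where row i of V is v_i (expressed in the standard basis). Since V is invertible (lower-triangular with 1s on the diagonal, up to permutation), solve by back-substitution:
  V =
[[1, 0, 0, 0],
 [-1, 1, 0, 1],
 [0, 1, 0, 0],
 [1, 1, 1, 0]]
  V a = (-3, 7, 0, -7)
Solving gives a = (-3, 0, -4, 4).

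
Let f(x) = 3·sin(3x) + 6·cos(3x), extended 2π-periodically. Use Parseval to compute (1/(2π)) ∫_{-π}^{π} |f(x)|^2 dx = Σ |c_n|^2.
Σ |c_n|^2 = 45/2

Expand |f|^2 and use orthogonality of {sin(nx), cos(mx)} on [-π, π]:
  ∫_{-π}^{π} sin(nx)^2 dx = π, ∫ cos(mx)^2 dx = π, and cross terms integrate to 0.
So ∫_{-π}^{π} f(x)^2 dx = 3^2 · π + 6^2 · π = (9 + 36)π.
Divide by 2π: (9 + 36)/2 = 45/2.
By Parseval, this equals Σ |c_n|^2.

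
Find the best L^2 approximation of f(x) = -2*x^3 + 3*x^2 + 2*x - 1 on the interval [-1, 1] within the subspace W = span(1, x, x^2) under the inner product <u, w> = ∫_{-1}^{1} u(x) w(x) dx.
g(x) = 3*x^2 + 4*x/5 - 1

The best approximation g ∈ W is the orthogonal projection of f onto W. Writing g = a_0 + a_1 x + a_2 x^2, the coefficients solve the normal equations G · a = b where
  G_{ij} = <φ_i, φ_j> and b_i = <f, φ_i>, with φ_0 = 1, φ_1 = x, φ_2 = x^2.
G =
  [2, 0, 2/3]
  [0, 2/3, 0]
  [2/3, 0, 2/5],
b = (0, 8/15, 8/15).
Solving gives a_0 = -1, a_1 = 4/5, a_2 = 3, so
  g(x) = 3*x^2 + 4*x/5 - 1.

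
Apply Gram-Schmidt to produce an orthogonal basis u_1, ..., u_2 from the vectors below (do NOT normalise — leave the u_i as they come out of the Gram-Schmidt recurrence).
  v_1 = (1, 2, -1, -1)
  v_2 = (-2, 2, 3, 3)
Orthogonal basis:
  u_1 = (1, 2, -1, -1)
  u_2 = (-10/7, 22/7, 17/7, 17/7)

Apply the Gram-Schmidt recurrence
  u_1 = v_1
  u_i = v_i − Σ_{j<i} ((v_i · u_j) / (u_j · u_j)) · u_j.

Step by step this gives:
  u_1 = (1, 2, -1, -1)
  u_2 = (-10/7, 22/7, 17/7, 17/7)

Orthogonality check:
  u_2 · u_1 = 0 (should be 0)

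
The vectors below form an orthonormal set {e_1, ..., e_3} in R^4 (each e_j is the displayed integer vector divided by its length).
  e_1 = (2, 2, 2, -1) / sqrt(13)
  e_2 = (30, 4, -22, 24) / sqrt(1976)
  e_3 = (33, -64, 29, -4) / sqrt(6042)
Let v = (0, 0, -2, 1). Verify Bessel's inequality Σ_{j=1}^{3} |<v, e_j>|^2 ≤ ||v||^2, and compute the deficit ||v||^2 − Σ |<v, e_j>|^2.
Σ |<v, e_j>|^2 = 779/159; ||v||^2 = 5; deficit = 16/159

Write each e_j = u_j / sqrt(<u_j, u_j>) where u_j is the displayed integer vector. Then <v, e_j> = <v, u_j> / sqrt(<u_j, u_j>), so |<v, e_j>|^2 = <v, u_j>^2 / <u_j, u_j>.
Coefficients: <v, e_1> = -5/sqrt(13), <v, e_2> = 68/sqrt(1976), <v, e_3> = -62/sqrt(6042).
Square and sum: Σ |<v, e_j>|^2 = 779/159.
Compute ||v||^2 = v·v = 5.
Deficit = 5 − 779/159 = 16/159 ≥ 0, confirming Bessel's inequality. (The deficit equals ||v − Σ <v,e_j> e_j||^2, the squared distance from v to span{e_j}.)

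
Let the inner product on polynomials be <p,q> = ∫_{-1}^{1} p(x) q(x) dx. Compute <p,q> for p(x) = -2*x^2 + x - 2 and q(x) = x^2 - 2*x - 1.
<p,q> = 28/15

Expand the product: p(x)·q(x) = -2*x^4 + 5*x^3 - 2*x^2 + 3*x + 2.
∫_{-1}^{1} of each monomial x^k gives [2/(k+1) if k even, 0 if k odd]. Integrating term-by-term (or equivalently evaluating the antiderivative F(x) = -2*x^5/5 + 5*x^4/4 - 2*x^3/3 + 3*x^2/2 + 2*x at the endpoints):
  F(1) − F(−1) = 221/60 − (109/60) = 28/15.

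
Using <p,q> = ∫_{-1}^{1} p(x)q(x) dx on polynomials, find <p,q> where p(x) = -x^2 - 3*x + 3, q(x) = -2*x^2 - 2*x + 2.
<p,q> = 172/15

Expand the product: p(x)·q(x) = 2*x^4 + 8*x^3 - 2*x^2 - 12*x + 6.
∫_{-1}^{1} of each monomial x^k gives [2/(k+1) if k even, 0 if k odd]. Integrating term-by-term (or equivalently evaluating the antiderivative F(x) = 2*x^5/5 + 2*x^4 - 2*x^3/3 - 6*x^2 + 6*x at the endpoints):
  F(1) − F(−1) = 26/15 − (-146/15) = 172/15.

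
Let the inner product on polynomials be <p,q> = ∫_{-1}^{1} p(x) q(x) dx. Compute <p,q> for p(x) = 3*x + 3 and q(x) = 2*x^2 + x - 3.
<p,q> = -12

Expand the product: p(x)·q(x) = 6*x^3 + 9*x^2 - 6*x - 9.
∫_{-1}^{1} of each monomial x^k gives [2/(k+1) if k even, 0 if k odd]. Integrating term-by-term (or equivalently evaluating the antiderivative F(x) = 3*x^4/2 + 3*x^3 - 3*x^2 - 9*x at the endpoints):
  F(1) − F(−1) = -15/2 − (9/2) = -12.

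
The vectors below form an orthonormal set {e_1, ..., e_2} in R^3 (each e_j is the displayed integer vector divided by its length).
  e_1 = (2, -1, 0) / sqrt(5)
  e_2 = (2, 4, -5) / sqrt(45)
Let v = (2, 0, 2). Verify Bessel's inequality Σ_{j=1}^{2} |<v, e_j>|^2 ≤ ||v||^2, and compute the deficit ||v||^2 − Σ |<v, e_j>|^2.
Σ |<v, e_j>|^2 = 4; ||v||^2 = 8; deficit = 4

Write each e_j = u_j / sqrt(<u_j, u_j>) where u_j is the displayed integer vector. Then <v, e_j> = <v, u_j> / sqrt(<u_j, u_j>), so |<v, e_j>|^2 = <v, u_j>^2 / <u_j, u_j>.
Coefficients: <v, e_1> = 4/sqrt(5), <v, e_2> = -6/sqrt(45).
Square and sum: Σ |<v, e_j>|^2 = 4.
Compute ||v||^2 = v·v = 8.
Deficit = 8 − 4 = 4 ≥ 0, confirming Bessel's inequality. (The deficit equals ||v − Σ <v,e_j> e_j||^2, the squared distance from v to span{e_j}.)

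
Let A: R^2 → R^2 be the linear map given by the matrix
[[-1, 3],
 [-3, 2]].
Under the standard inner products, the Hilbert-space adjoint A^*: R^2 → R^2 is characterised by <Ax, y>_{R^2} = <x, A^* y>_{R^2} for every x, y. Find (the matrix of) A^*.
A^* = A^T =
[[-1, -3],
 [3, 2]]

For real matrices with standard dot products, the defining identity <Ax, y> = <x, A^* y> gives (Ax)^T y = x^T (A^*) y, i.e. x^T A^T y = x^T (A^*) y. Since this holds for all x, y, we must have A^* = A^T. Therefore
A^* =
[[-1, -3],
 [3, 2]].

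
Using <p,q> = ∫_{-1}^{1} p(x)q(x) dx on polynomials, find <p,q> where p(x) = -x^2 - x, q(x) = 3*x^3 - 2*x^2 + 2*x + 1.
<p,q> = -12/5

Expand the product: p(x)·q(x) = -3*x^5 - x^4 - 3*x^2 - x.
∫_{-1}^{1} of each monomial x^k gives [2/(k+1) if k even, 0 if k odd]. Integrating term-by-term (or equivalently evaluating the antiderivative F(x) = -x^6/2 - x^5/5 - x^3 - x^2/2 at the endpoints):
  F(1) − F(−1) = -11/5 − (1/5) = -12/5.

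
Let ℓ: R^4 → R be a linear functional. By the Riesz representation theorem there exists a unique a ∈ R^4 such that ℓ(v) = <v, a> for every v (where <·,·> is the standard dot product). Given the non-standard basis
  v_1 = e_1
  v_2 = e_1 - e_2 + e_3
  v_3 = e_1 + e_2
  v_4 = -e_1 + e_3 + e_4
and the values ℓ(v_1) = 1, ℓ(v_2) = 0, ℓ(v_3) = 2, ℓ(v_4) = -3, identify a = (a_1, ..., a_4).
a = (1, 1, 0, -2)

Write a = (a_1, ..., a_4) in the standard basis. For each basis vector v_i, ℓ(v_i) = <v_i, a> is a linear equation in the a_j's. Collect the n equations into a matrix system V a = ℓ, where row i of V is v_i (expressed in the standard basis). Since V is invertible (lower-triangular with 1s on the diagonal, up to permutation), solve by back-substitution:
  V =
[[1, 0, 0, 0],
 [1, -1, 1, 0],
 [1, 1, 0, 0],
 [-1, 0, 1, 1]]
  V a = (1, 0, 2, -3)
Solving gives a = (1, 1, 0, -2).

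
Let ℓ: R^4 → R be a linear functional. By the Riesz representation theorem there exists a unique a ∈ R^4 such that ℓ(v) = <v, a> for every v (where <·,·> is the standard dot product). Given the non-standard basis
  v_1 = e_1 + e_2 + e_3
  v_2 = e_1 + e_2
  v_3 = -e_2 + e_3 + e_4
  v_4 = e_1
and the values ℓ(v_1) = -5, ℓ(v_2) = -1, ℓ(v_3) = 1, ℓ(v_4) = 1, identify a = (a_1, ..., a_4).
a = (1, -2, -4, 3)

Write a = (a_1, ..., a_4) in the standard basis. For each basis vector v_i, ℓ(v_i) = <v_i, a> is a linear equation in the a_j's. Collect the n equations into a matrix system V a = ℓ, where row i of V is v_i (expressed in the standard basis). Since V is invertible (lower-triangular with 1s on the diagonal, up to permutation), solve by back-substitution:
  V =
[[1, 1, 1, 0],
 [1, 1, 0, 0],
 [0, -1, 1, 1],
 [1, 0, 0, 0]]
  V a = (-5, -1, 1, 1)
Solving gives a = (1, -2, -4, 3).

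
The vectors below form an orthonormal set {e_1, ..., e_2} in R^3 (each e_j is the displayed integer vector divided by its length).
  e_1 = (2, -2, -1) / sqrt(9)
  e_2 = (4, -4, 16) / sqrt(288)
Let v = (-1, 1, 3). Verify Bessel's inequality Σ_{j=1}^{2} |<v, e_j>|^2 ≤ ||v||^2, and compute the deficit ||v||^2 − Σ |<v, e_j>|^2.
Σ |<v, e_j>|^2 = 11; ||v||^2 = 11; deficit = 0

Write each e_j = u_j / sqrt(<u_j, u_j>) where u_j is the displayed integer vector. Then <v, e_j> = <v, u_j> / sqrt(<u_j, u_j>), so |<v, e_j>|^2 = <v, u_j>^2 / <u_j, u_j>.
Coefficients: <v, e_1> = -7/sqrt(9), <v, e_2> = 40/sqrt(288).
Square and sum: Σ |<v, e_j>|^2 = 11.
Compute ||v||^2 = v·v = 11.
Deficit = 11 − 11 = 0 ≥ 0, confirming Bessel's inequality. (The deficit equals ||v − Σ <v,e_j> e_j||^2, the squared distance from v to span{e_j}.)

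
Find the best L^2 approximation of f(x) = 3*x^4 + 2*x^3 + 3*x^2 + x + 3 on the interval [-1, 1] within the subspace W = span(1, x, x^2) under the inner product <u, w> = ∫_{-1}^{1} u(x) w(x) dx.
g(x) = 39*x^2/7 + 11*x/5 + 96/35

The best approximation g ∈ W is the orthogonal projection of f onto W. Writing g = a_0 + a_1 x + a_2 x^2, the coefficients solve the normal equations G · a = b where
  G_{ij} = <φ_i, φ_j> and b_i = <f, φ_i>, with φ_0 = 1, φ_1 = x, φ_2 = x^2.
G =
  [2, 0, 2/3]
  [0, 2/3, 0]
  [2/3, 0, 2/5],
b = (46/5, 22/15, 142/35).
Solving gives a_0 = 96/35, a_1 = 11/5, a_2 = 39/7, so
  g(x) = 39*x^2/7 + 11*x/5 + 96/35.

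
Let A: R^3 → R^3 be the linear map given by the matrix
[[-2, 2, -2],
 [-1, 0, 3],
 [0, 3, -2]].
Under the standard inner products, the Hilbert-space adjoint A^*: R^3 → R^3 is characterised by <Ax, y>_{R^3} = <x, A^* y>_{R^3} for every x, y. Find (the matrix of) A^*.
A^* = A^T =
[[-2, -1, 0],
 [2, 0, 3],
 [-2, 3, -2]]

For real matrices with standard dot products, the defining identity <Ax, y> = <x, A^* y> gives (Ax)^T y = x^T (A^*) y, i.e. x^T A^T y = x^T (A^*) y. Since this holds for all x, y, we must have A^* = A^T. Therefore
A^* =
[[-2, -1, 0],
 [2, 0, 3],
 [-2, 3, -2]].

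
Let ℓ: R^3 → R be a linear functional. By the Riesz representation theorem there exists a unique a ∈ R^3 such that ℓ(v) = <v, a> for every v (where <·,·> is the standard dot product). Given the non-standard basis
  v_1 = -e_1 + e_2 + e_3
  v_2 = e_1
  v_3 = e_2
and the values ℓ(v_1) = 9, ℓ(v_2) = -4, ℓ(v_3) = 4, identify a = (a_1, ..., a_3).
a = (-4, 4, 1)

Write a = (a_1, ..., a_3) in the standard basis. For each basis vector v_i, ℓ(v_i) = <v_i, a> is a linear equation in the a_j's. Collect the n equations into a matrix system V a = ℓ, where row i of V is v_i (expressed in the standard basis). Since V is invertible (lower-triangular with 1s on the diagonal, up to permutation), solve by back-substitution:
  V =
[[-1, 1, 1],
 [1, 0, 0],
 [0, 1, 0]]
  V a = (9, -4, 4)
Solving gives a = (-4, 4, 1).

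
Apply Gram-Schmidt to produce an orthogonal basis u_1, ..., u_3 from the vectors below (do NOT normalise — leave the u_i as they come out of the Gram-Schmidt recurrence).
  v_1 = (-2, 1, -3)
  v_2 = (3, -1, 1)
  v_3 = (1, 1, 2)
Orthogonal basis:
  u_1 = (-2, 1, -3)
  u_2 = (11/7, -2/7, -8/7)
  u_3 = (11/27, 77/54, 11/54)

Apply the Gram-Schmidt recurrence
  u_1 = v_1
  u_i = v_i − Σ_{j<i} ((v_i · u_j) / (u_j · u_j)) · u_j.

Step by step this gives:
  u_1 = (-2, 1, -3)
  u_2 = (11/7, -2/7, -8/7)
  u_3 = (11/27, 77/54, 11/54)

Orthogonality check:
  u_2 · u_1 = 0 (should be 0)
  u_3 · u_1 = 0 (should be 0)
  u_3 · u_2 = 0 (should be 0)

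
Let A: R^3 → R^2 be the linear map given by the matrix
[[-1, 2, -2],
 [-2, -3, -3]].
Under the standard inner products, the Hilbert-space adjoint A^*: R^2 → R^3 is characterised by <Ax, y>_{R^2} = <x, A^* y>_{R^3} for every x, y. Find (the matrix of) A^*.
A^* = A^T =
[[-1, -2],
 [2, -3],
 [-2, -3]]

For real matrices with standard dot products, the defining identity <Ax, y> = <x, A^* y> gives (Ax)^T y = x^T (A^*) y, i.e. x^T A^T y = x^T (A^*) y. Since this holds for all x, y, we must have A^* = A^T. Therefore
A^* =
[[-1, -2],
 [2, -3],
 [-2, -3]].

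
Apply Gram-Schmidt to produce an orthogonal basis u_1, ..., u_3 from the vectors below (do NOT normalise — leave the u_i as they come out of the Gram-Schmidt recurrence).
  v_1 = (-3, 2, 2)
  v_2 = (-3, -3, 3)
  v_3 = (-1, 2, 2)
Orthogonal basis:
  u_1 = (-3, 2, 2)
  u_2 = (-24/17, -69/17, 33/17)
  u_3 = (16/21, 4/21, 20/21)

Apply the Gram-Schmidt recurrence
  u_1 = v_1
  u_i = v_i − Σ_{j<i} ((v_i · u_j) / (u_j · u_j)) · u_j.

Step by step this gives:
  u_1 = (-3, 2, 2)
  u_2 = (-24/17, -69/17, 33/17)
  u_3 = (16/21, 4/21, 20/21)

Orthogonality check:
  u_2 · u_1 = 0 (should be 0)
  u_3 · u_1 = 0 (should be 0)
  u_3 · u_2 = 0 (should be 0)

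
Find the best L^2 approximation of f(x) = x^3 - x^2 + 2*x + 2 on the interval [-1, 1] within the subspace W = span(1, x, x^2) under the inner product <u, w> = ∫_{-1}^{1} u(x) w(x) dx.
g(x) = -x^2 + 13*x/5 + 2

The best approximation g ∈ W is the orthogonal projection of f onto W. Writing g = a_0 + a_1 x + a_2 x^2, the coefficients solve the normal equations G · a = b where
  G_{ij} = <φ_i, φ_j> and b_i = <f, φ_i>, with φ_0 = 1, φ_1 = x, φ_2 = x^2.
G =
  [2, 0, 2/3]
  [0, 2/3, 0]
  [2/3, 0, 2/5],
b = (10/3, 26/15, 14/15).
Solving gives a_0 = 2, a_1 = 13/5, a_2 = -1, so
  g(x) = -x^2 + 13*x/5 + 2.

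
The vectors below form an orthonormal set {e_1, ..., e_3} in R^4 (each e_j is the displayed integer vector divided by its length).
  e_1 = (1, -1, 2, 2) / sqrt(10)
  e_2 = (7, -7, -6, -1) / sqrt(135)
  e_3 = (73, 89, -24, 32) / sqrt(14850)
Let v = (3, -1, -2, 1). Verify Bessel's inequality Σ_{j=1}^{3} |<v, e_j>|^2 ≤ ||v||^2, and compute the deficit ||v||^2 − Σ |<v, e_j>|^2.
Σ |<v, e_j>|^2 = 161/11; ||v||^2 = 15; deficit = 4/11

Write each e_j = u_j / sqrt(<u_j, u_j>) where u_j is the displayed integer vector. Then <v, e_j> = <v, u_j> / sqrt(<u_j, u_j>), so |<v, e_j>|^2 = <v, u_j>^2 / <u_j, u_j>.
Coefficients: <v, e_1> = 2/sqrt(10), <v, e_2> = 39/sqrt(135), <v, e_3> = 210/sqrt(14850).
Square and sum: Σ |<v, e_j>|^2 = 161/11.
Compute ||v||^2 = v·v = 15.
Deficit = 15 − 161/11 = 4/11 ≥ 0, confirming Bessel's inequality. (The deficit equals ||v − Σ <v,e_j> e_j||^2, the squared distance from v to span{e_j}.)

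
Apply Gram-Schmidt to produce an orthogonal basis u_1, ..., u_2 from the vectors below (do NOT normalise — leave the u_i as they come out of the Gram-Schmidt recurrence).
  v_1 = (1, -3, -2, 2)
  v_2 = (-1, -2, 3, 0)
Orthogonal basis:
  u_1 = (1, -3, -2, 2)
  u_2 = (-17/18, -13/6, 26/9, 1/9)

Apply the Gram-Schmidt recurrence
  u_1 = v_1
  u_i = v_i − Σ_{j<i} ((v_i · u_j) / (u_j · u_j)) · u_j.

Step by step this gives:
  u_1 = (1, -3, -2, 2)
  u_2 = (-17/18, -13/6, 26/9, 1/9)

Orthogonality check:
  u_2 · u_1 = 0 (should be 0)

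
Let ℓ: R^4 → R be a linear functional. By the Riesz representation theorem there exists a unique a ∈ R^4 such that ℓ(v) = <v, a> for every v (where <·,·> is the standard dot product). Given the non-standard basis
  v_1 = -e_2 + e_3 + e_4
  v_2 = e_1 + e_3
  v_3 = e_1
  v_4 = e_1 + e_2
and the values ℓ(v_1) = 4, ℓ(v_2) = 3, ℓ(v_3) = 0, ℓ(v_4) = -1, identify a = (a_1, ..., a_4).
a = (0, -1, 3, 0)

Write a = (a_1, ..., a_4) in the standard basis. For each basis vector v_i, ℓ(v_i) = <v_i, a> is a linear equation in the a_j's. Collect the n equations into a matrix system V a = ℓ, where row i of V is v_i (expressed in the standard basis). Since V is invertible (lower-triangular with 1s on the diagonal, up to permutation), solve by back-substitution:
  V =
[[0, -1, 1, 1],
 [1, 0, 1, 0],
 [1, 0, 0, 0],
 [1, 1, 0, 0]]
  V a = (4, 3, 0, -1)
Solving gives a = (0, -1, 3, 0).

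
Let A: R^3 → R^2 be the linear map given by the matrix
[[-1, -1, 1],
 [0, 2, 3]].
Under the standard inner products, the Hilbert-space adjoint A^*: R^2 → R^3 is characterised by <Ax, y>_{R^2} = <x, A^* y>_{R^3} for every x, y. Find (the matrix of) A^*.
A^* = A^T =
[[-1, 0],
 [-1, 2],
 [1, 3]]

For real matrices with standard dot products, the defining identity <Ax, y> = <x, A^* y> gives (Ax)^T y = x^T (A^*) y, i.e. x^T A^T y = x^T (A^*) y. Since this holds for all x, y, we must have A^* = A^T. Therefore
A^* =
[[-1, 0],
 [-1, 2],
 [1, 3]].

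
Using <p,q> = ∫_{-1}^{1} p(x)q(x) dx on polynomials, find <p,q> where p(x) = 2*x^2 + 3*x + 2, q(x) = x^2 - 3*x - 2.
<p,q> = -218/15

Expand the product: p(x)·q(x) = 2*x^4 - 3*x^3 - 11*x^2 - 12*x - 4.
∫_{-1}^{1} of each monomial x^k gives [2/(k+1) if k even, 0 if k odd]. Integrating term-by-term (or equivalently evaluating the antiderivative F(x) = 2*x^5/5 - 3*x^4/4 - 11*x^3/3 - 6*x^2 - 4*x at the endpoints):
  F(1) − F(−1) = -841/60 − (31/60) = -218/15.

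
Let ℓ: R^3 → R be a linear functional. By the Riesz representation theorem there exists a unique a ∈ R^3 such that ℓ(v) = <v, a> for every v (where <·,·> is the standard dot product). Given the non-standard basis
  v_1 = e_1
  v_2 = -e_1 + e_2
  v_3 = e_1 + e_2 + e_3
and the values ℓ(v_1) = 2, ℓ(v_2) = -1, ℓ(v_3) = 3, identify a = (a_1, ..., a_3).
a = (2, 1, 0)

Write a = (a_1, ..., a_3) in the standard basis. For each basis vector v_i, ℓ(v_i) = <v_i, a> is a linear equation in the a_j's. Collect the n equations into a matrix system V a = ℓ, where row i of V is v_i (expressed in the standard basis). Since V is invertible (lower-triangular with 1s on the diagonal, up to permutation), solve by back-substitution:
  V =
[[1, 0, 0],
 [-1, 1, 0],
 [1, 1, 1]]
  V a = (2, -1, 3)
Solving gives a = (2, 1, 0).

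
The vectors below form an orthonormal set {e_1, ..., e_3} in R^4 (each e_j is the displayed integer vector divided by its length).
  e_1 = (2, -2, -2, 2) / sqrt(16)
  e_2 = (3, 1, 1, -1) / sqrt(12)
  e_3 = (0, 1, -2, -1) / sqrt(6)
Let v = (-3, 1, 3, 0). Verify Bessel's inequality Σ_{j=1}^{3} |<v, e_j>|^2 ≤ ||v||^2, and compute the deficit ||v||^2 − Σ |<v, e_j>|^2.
Σ |<v, e_j>|^2 = 37/2; ||v||^2 = 19; deficit = 1/2

Write each e_j = u_j / sqrt(<u_j, u_j>) where u_j is the displayed integer vector. Then <v, e_j> = <v, u_j> / sqrt(<u_j, u_j>), so |<v, e_j>|^2 = <v, u_j>^2 / <u_j, u_j>.
Coefficients: <v, e_1> = -14/sqrt(16), <v, e_2> = -5/sqrt(12), <v, e_3> = -5/sqrt(6).
Square and sum: Σ |<v, e_j>|^2 = 37/2.
Compute ||v||^2 = v·v = 19.
Deficit = 19 − 37/2 = 1/2 ≥ 0, confirming Bessel's inequality. (The deficit equals ||v − Σ <v,e_j> e_j||^2, the squared distance from v to span{e_j}.)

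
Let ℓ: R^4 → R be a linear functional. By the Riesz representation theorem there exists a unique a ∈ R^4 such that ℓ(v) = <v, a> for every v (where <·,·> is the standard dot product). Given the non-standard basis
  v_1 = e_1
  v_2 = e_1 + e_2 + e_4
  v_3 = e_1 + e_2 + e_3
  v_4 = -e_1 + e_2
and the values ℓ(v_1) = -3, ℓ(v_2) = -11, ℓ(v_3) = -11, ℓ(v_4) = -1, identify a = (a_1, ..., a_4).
a = (-3, -4, -4, -4)

Write a = (a_1, ..., a_4) in the standard basis. For each basis vector v_i, ℓ(v_i) = <v_i, a> is a linear equation in the a_j's. Collect the n equations into a matrix system V a = ℓ, where row i of V is v_i (expressed in the standard basis). Since V is invertible (lower-triangular with 1s on the diagonal, up to permutation), solve by back-substitution:
  V =
[[1, 0, 0, 0],
 [1, 1, 0, 1],
 [1, 1, 1, 0],
 [-1, 1, 0, 0]]
  V a = (-3, -11, -11, -1)
Solving gives a = (-3, -4, -4, -4).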